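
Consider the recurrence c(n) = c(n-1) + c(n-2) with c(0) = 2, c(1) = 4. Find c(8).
Computing the sequence terms:
2, 4, 6, 10, 16, 26, 42, 68, 110

110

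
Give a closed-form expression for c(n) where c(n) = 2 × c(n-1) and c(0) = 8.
Recurrence: c(n) = 2 × c(n-1), initial: c(0) = 8.
Each term is 2 times the previous, so this is geometric with ratio 2. After n steps: c(n) = c(0)·2ⁿ = 8·2ⁿ.

c(n) = 8·2ⁿ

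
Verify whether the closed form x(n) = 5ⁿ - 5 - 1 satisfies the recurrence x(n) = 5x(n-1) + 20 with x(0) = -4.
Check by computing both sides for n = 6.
From the recurrence with x(0) = -4:
  x(0) = -4, x(1) = 0, x(2) = 20, x(3) = 120, x(4) = 620, x(5) = 3120, x(6) = 15620
  so the recurrence gives x(6) = 15620.
From the proposed closed form x(n) = 5ⁿ - 5 - 1:
  x(6) = 15619.
The recurrence gives 15620 but the closed form gives 15619, so the closed form does not satisfy the recurrence.

No, the closed form is incorrect.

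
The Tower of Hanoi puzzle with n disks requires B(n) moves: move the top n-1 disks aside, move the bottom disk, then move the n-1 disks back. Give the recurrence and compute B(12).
Moving n disks = move the top n-1 disks aside (B(n-1) moves) + move the largest disk (1 move) + move the n-1 disks back on top (B(n-1) moves), so B(n) = 2B(n-1) + 1, with B(1) = 1 (a single disk takes one move).
First terms: 1, 3, 7, 15, 31, 63, … — each is one less than a power of 2. Indeed B(n) + 1 = 2(B(n-1) + 1) with B(1) + 1 = 2, so B(n) + 1 = 2ⁿ and B(n) = 2ⁿ - 1.
Hence B(12) = 2^12 - 1 = 4096 - 1 = 4095.

B(n) = 2B(n-1) + 1, B(1) = 1; B(12) = 4095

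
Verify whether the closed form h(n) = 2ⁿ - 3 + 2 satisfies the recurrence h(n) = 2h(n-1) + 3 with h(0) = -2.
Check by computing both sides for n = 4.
From the recurrence with h(0) = -2:
  h(0) = -2, h(1) = -1, h(2) = 1, h(3) = 5, h(4) = 13
  so the recurrence gives h(4) = 13.
From the proposed closed form h(n) = 2ⁿ - 3 + 2:
  h(4) = 15.
The recurrence gives 13 but the closed form gives 15, so the closed form does not satisfy the recurrence.

No, the closed form is incorrect.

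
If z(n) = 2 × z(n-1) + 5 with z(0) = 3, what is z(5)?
Computing step by step:
z(0) = 3
z(1) = 2 × 3 + 5 = 11
z(2) = 2 × 11 + 5 = 27
z(3) = 2 × 27 + 5 = 59
z(4) = 2 × 59 + 5 = 123
z(5) = 2 × 123 + 5 = 251

251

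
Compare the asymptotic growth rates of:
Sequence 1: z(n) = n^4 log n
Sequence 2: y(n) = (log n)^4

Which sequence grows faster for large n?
Comparing growth rates:
Growth-rate hierarchy: log n ≺ any polynomial ≺ any exponential cⁿ (c>1) ≺ n! ≺ nⁿ.
polynomial degree 4 (with log factor) dominates polylogarithmic (log n)^4 asymptotically.

z(n) grows faster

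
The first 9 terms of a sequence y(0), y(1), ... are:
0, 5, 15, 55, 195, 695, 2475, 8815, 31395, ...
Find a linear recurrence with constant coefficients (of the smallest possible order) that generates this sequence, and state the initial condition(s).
Look for the lowest-order linear relation among consecutive terms.
Observation: y(n) - 3·y(n-1) - (2)·y(n-2) = 0 holds for the shown terms, and no order-1 relation y(n) = α·y(n-1) + β fits.
Check at n=3: 3·15 + (2)·5 = 55. ✓

y(n) = 3y(n-1) + 2y(n-2), y(0) = 0, y(1) = 5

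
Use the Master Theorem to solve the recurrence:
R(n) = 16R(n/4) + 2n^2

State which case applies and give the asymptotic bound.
Master Theorem template: R(n) = a·R(n/b) + f(n).
Here: a=16, b=4, f(n)=2n^2
Compute log_b(a) = log_4(16) = 2.
f(n) = 2n^2 = Θ(n^2). Case 2: R(n) = Θ(n^2 log n).

Case 2: R(n) = Θ(n^2 log n)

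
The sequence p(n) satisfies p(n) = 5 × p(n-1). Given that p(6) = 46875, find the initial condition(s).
In general p(n) = 5ⁿ · p(0). At n = 6: p(0) = p(6) / 5^6 = 46875 / 15625 = 3.

p(0) = 3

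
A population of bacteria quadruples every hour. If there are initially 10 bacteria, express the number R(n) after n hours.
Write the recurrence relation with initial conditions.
Each hour multiplies the count by 4, so the count after n hours depends only on the count after n-1 hours: R(n) = 4 × R(n-1). The starting count gives R(0) = 10.
Unrolling n times gives the closed form R(n) = 10 × 4ⁿ.

R(n) = 4 × R(n-1), R(0) = 10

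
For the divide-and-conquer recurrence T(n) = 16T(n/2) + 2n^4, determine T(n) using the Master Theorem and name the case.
Master Theorem template: T(n) = a·T(n/b) + f(n).
Here: a=16, b=2, f(n)=2n^4
Compute log_b(a) = log_2(16) = 4.
f(n) = 2n^4 = Θ(n^4). Case 2: T(n) = Θ(n^4 log n).

Case 2: T(n) = Θ(n^4 log n)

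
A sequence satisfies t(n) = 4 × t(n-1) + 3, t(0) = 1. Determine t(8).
Computing step by step:
t(0) = 1
t(1) = 4 × 1 + 3 = 7
t(2) = 4 × 7 + 3 = 31
t(3) = 4 × 31 + 3 = 127
t(4) = 4 × 127 + 3 = 511
t(5) = 4 × 511 + 3 = 2047
t(6) = 4 × 2047 + 3 = 8191
t(7) = 4 × 8191 + 3 = 32767
t(8) = 4 × 32767 + 3 = 131071

131071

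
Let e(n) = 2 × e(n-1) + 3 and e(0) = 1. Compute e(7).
Computing step by step:
e(0) = 1
e(1) = 2 × 1 + 3 = 5
e(2) = 2 × 5 + 3 = 13
e(3) = 2 × 13 + 3 = 29
e(4) = 2 × 29 + 3 = 61
e(5) = 2 × 61 + 3 = 125
e(6) = 2 × 125 + 3 = 253
e(7) = 2 × 253 + 3 = 509

509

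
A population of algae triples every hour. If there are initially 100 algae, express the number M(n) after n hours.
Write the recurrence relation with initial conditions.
Each hour multiplies the count by 3, so the count after n hours depends only on the count after n-1 hours: M(n) = 3 × M(n-1). The starting count gives M(0) = 100.
Unrolling n times gives the closed form M(n) = 100 × 3ⁿ.

M(n) = 3 × M(n-1), M(0) = 100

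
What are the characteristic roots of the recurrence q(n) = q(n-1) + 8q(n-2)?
Substitute q(n) = rⁿ and divide through by rⁿ⁻²: r² - r - 8 = 0
Discriminant: 1² + 4·8 = 33, not a perfect square, so by the quadratic formula r = (1 ± √33)/2.
General solution: q(n) = A·r₁ⁿ + B·r₂ⁿ where r₁,r₂ = (1 ± √33)/2

Characteristic: r² - r - 8 = 0, Roots: r = (1 ± √33)/2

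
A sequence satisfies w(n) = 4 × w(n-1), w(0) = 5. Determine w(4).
Computing step by step:
w(0) = 5
w(1) = 4 × 5 = 20
w(2) = 4 × 20 = 80
w(3) = 4 × 80 = 320
w(4) = 4 × 320 = 1280

1280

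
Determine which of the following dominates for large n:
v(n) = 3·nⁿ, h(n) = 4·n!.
Comparing growth rates:
Growth-rate hierarchy: log n ≺ any polynomial ≺ any exponential cⁿ (c>1) ≺ n! ≺ nⁿ.
super-exponential nⁿ dominates factorial asymptotically.

v(n) grows faster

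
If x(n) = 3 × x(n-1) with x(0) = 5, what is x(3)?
Computing step by step:
x(0) = 5
x(1) = 3 × 5 = 15
x(2) = 3 × 15 = 45
x(3) = 3 × 45 = 135

135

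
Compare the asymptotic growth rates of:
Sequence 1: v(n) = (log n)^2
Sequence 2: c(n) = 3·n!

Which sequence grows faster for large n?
Comparing growth rates:
Growth-rate hierarchy: log n ≺ any polynomial ≺ any exponential cⁿ (c>1) ≺ n! ≺ nⁿ.
factorial dominates polylogarithmic (log n)^2 asymptotically.

c(n) grows faster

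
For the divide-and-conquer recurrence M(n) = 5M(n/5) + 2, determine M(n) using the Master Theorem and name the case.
Master Theorem template: M(n) = a·M(n/b) + f(n).
Here: a=5, b=5, f(n)=2
Compute log_b(a) = log_5(5) = 1.
f(n) = 2 = O(n^(1-ε)) with ε = 1. Case 1: M(n) = Θ(n^log_b(a)) = Θ(n).

Case 1: M(n) = Θ(n)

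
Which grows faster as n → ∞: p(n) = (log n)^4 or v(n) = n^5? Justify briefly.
Comparing growth rates:
Growth-rate hierarchy: log n ≺ any polynomial ≺ any exponential cⁿ (c>1) ≺ n! ≺ nⁿ.
polynomial degree 5 dominates polylogarithmic (log n)^4 asymptotically.

v(n) grows faster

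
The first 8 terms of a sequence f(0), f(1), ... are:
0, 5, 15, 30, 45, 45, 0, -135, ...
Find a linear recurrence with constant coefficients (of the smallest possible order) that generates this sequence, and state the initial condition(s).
Look for the lowest-order linear relation among consecutive terms.
Observation: f(n) - 3·f(n-1) - (-3)·f(n-2) = 0 holds for the shown terms, and no order-1 relation f(n) = α·f(n-1) + β fits.
Check at n=3: 3·15 + (-3)·5 = 30. ✓

f(n) = 3f(n-1) - 3f(n-2), f(0) = 0, f(1) = 5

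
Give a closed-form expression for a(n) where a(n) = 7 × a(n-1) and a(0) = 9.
Recurrence: a(n) = 7 × a(n-1), initial: a(0) = 9.
Each term is 7 times the previous, so this is geometric with ratio 7. After n steps: a(n) = a(0)·7ⁿ = 9·7ⁿ.

a(n) = 9·7ⁿ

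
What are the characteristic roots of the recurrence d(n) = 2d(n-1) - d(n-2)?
Substitute d(n) = rⁿ and divide through by rⁿ⁻²: r² - 2r + 1 = 0
Factor: (r - 1)² = 0, so r = 1 (double root).
General solution: d(n) = (A + Bn)·1ⁿ

Characteristic: r² - 2r + 1 = 0, Roots: r = 1 (double root)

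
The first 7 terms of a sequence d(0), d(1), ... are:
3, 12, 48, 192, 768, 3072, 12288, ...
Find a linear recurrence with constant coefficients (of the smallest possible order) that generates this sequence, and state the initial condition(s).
Look for the lowest-order linear relation among consecutive terms.
Observation: each term is 4× the previous.
Check at n=2: 4·12 = 48. ✓

d(n) = 4 × d(n-1), d(0) = 3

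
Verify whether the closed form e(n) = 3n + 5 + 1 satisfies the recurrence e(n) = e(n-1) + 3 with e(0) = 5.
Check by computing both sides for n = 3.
From the recurrence with e(0) = 5:
  e(0) = 5, e(1) = 8, e(2) = 11, e(3) = 14
  so the recurrence gives e(3) = 14.
From the proposed closed form e(n) = 3n + 5 + 1:
  e(3) = 15.
The recurrence gives 14 but the closed form gives 15, so the closed form does not satisfy the recurrence.

No, the closed form is incorrect.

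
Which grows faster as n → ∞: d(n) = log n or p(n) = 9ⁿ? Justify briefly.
Comparing growth rates:
Growth-rate hierarchy: log n ≺ any polynomial ≺ any exponential cⁿ (c>1) ≺ n! ≺ nⁿ.
exponential base 9 dominates logarithmic asymptotically.

p(n) grows faster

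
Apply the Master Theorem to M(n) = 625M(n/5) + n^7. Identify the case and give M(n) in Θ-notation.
Master Theorem template: M(n) = a·M(n/b) + f(n).
Here: a=625, b=5, f(n)=n^7
Compute log_b(a) = log_5(625) = 4.
f(n) = n^7 = Ω(n^(4+ε)) with ε = 3, and the regularity condition holds (a·f(n/b) = (a/b^7)·f(n) with a/b^7 = 5^-3 < 1). Case 3: M(n) = Θ(f(n)) = Θ(n^7).

Case 3: M(n) = Θ(n^7)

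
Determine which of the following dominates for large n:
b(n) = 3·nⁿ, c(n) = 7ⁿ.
Comparing growth rates:
Growth-rate hierarchy: log n ≺ any polynomial ≺ any exponential cⁿ (c>1) ≺ n! ≺ nⁿ.
super-exponential nⁿ dominates exponential base 7 asymptotically.

b(n) grows faster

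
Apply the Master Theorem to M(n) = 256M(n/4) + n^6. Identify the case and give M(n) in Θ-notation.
Master Theorem template: M(n) = a·M(n/b) + f(n).
Here: a=256, b=4, f(n)=n^6
Compute log_b(a) = log_4(256) = 4.
f(n) = n^6 = Ω(n^(4+ε)) with ε = 2, and the regularity condition holds (a·f(n/b) = (a/b^6)·f(n) with a/b^6 = 4^-2 < 1). Case 3: M(n) = Θ(f(n)) = Θ(n^6).

Case 3: M(n) = Θ(n^6)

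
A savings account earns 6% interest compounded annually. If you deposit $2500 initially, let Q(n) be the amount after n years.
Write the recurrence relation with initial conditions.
Each year the balance grows by 6%, i.e. is multiplied by 1 + 6/100 = 1.06, so Q(n) = 1.06 × Q(n-1). The initial deposit gives Q(0) = 2500.
Unrolling gives the closed form Q(n) = 2500 × (1.06)ⁿ.

Q(n) = 1.06 × Q(n-1), Q(0) = 2500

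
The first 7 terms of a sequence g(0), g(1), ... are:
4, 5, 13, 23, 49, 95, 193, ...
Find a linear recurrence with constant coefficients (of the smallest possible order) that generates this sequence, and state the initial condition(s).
Look for the lowest-order linear relation among consecutive terms.
Observation: g(n) - 1·g(n-1) - (2)·g(n-2) = 0 holds for the shown terms, and no order-1 relation g(n) = α·g(n-1) + β fits.
Check at n=3: 1·13 + (2)·5 = 23. ✓

g(n) = g(n-1) + 2g(n-2), g(0) = 4, g(1) = 5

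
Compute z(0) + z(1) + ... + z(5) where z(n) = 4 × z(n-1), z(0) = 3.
Computing the sequence terms: 3, 12, 48, 192, 768, 3072
Adding these values together:

4095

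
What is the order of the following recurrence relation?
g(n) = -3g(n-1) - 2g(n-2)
The order is the largest lag k for which g(n-k) appears. Here the deepest term is g(n-2), so the order is 2.

Order 2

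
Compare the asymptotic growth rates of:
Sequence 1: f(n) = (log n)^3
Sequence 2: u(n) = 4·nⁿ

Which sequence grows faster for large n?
Comparing growth rates:
Growth-rate hierarchy: log n ≺ any polynomial ≺ any exponential cⁿ (c>1) ≺ n! ≺ nⁿ.
super-exponential nⁿ dominates polylogarithmic (log n)^3 asymptotically.

u(n) grows faster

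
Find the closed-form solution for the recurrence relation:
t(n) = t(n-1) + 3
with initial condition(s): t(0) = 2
Recurrence: t(n) = t(n-1) + 3, initial: t(0) = 2.
Each step adds 3, so t(n) = t(0) + 3n = 3n + 2.

t(n) = 3n + 2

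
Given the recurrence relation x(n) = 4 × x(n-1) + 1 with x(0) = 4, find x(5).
Computing step by step:
x(0) = 4
x(1) = 4 × 4 + 1 = 17
x(2) = 4 × 17 + 1 = 69
x(3) = 4 × 69 + 1 = 277
x(4) = 4 × 277 + 1 = 1109
x(5) = 4 × 1109 + 1 = 4437

4437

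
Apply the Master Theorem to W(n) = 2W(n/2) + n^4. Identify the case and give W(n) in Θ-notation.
Master Theorem template: W(n) = a·W(n/b) + f(n).
Here: a=2, b=2, f(n)=n^4
Compute log_b(a) = log_2(2) = 1.
f(n) = n^4 = Ω(n^(1+ε)) with ε = 3, and the regularity condition holds (a·f(n/b) = (a/b^4)·f(n) with a/b^4 = 2^-3 < 1). Case 3: W(n) = Θ(f(n)) = Θ(n^4).

Case 3: W(n) = Θ(n^4)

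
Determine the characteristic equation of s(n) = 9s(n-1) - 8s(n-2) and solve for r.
Substitute s(n) = rⁿ and divide through by rⁿ⁻²: r² - 9r + 8 = 0
Factor: (r - 8)(r - 1) = 0, so r = 8, 1.
General solution: s(n) = A·8ⁿ + B·1ⁿ

Characteristic: r² - 9r + 8 = 0, Roots: r = 8, 1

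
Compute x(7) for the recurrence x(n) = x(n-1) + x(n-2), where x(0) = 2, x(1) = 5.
Computing the sequence terms:
2, 5, 7, 12, 19, 31, 50, 81

81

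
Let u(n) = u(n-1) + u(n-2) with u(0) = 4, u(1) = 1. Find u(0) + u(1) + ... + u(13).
Computing the sequence terms: 4, 1, 5, 6, 11, 17, 28, 45, 73, 118, 191, 309, 500, 809
Adding these values together:

2117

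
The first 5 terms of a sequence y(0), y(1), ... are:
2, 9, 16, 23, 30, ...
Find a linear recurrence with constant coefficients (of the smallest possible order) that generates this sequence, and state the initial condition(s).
Look for the lowest-order linear relation among consecutive terms.
Observation: consecutive differences are constant (= 7).
Check at n=2: 1·9 + 7 = 16. ✓

y(n) = y(n-1) + 7, y(0) = 2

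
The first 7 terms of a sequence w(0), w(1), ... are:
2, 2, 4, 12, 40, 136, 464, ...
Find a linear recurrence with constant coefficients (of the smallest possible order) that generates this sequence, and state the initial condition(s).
Look for the lowest-order linear relation among consecutive terms.
Observation: w(n) - 4·w(n-1) - (-2)·w(n-2) = 0 holds for the shown terms, and no order-1 relation w(n) = α·w(n-1) + β fits.
Check at n=3: 4·4 + (-2)·2 = 12. ✓

w(n) = 4w(n-1) - 2w(n-2), w(0) = 2, w(1) = 2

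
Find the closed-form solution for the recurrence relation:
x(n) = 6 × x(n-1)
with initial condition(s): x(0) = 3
Recurrence: x(n) = 6 × x(n-1), initial: x(0) = 3.
Each term is 6 times the previous, so this is geometric with ratio 6. After n steps: x(n) = x(0)·6ⁿ = 3·6ⁿ.

x(n) = 3·6ⁿ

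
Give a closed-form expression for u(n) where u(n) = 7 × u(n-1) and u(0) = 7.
Recurrence: u(n) = 7 × u(n-1), initial: u(0) = 7.
Each term is 7 times the previous, so this is geometric with ratio 7. After n steps: u(n) = u(0)·7ⁿ = 7·7ⁿ.

u(n) = 7·7ⁿ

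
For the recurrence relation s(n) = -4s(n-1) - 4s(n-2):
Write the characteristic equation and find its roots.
Substitute s(n) = rⁿ and divide through by rⁿ⁻²: r² + 4r + 4 = 0
Factor: (r + 2)² = 0, so r = -2 (double root).
General solution: s(n) = (A + Bn)·(-2)ⁿ

Characteristic: r² + 4r + 4 = 0, Roots: r = -2 (double root)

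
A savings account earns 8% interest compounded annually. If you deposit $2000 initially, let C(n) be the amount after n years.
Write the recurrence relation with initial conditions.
Each year the balance grows by 8%, i.e. is multiplied by 1 + 8/100 = 1.08, so C(n) = 1.08 × C(n-1). The initial deposit gives C(0) = 2000.
Unrolling gives the closed form C(n) = 2000 × (1.08)ⁿ.

C(n) = 1.08 × C(n-1), C(0) = 2000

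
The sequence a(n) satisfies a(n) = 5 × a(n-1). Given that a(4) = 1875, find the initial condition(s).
In general a(n) = 5ⁿ · a(0). At n = 4: a(0) = a(4) / 5^4 = 1875 / 625 = 3.

a(0) = 3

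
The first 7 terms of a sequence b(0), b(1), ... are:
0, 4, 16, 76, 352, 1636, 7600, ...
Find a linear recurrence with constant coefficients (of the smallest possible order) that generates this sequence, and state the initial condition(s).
Look for the lowest-order linear relation among consecutive terms.
Observation: b(n) - 4·b(n-1) - (3)·b(n-2) = 0 holds for the shown terms, and no order-1 relation b(n) = α·b(n-1) + β fits.
Check at n=3: 4·16 + (3)·4 = 76. ✓

b(n) = 4b(n-1) + 3b(n-2), b(0) = 0, b(1) = 4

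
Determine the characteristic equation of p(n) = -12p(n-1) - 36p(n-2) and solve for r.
Substitute p(n) = rⁿ and divide through by rⁿ⁻²: r² + 12r + 36 = 0
Factor: (r + 6)² = 0, so r = -6 (double root).
General solution: p(n) = (A + Bn)·(-6)ⁿ

Characteristic: r² + 12r + 36 = 0, Roots: r = -6 (double root)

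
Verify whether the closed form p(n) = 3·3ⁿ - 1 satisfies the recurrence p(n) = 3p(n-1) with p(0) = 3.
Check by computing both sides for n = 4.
From the recurrence with p(0) = 3:
  p(0) = 3, p(1) = 9, p(2) = 27, p(3) = 81, p(4) = 243
  so the recurrence gives p(4) = 243.
From the proposed closed form p(n) = 3·3ⁿ - 1:
  p(4) = 242.
The recurrence gives 243 but the closed form gives 242, so the closed form does not satisfy the recurrence.

No, the closed form is incorrect.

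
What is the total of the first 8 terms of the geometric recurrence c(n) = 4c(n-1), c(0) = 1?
Computing the sequence terms: 1, 4, 16, 64, 256, 1024, 4096, 16384
Adding these values together:

21845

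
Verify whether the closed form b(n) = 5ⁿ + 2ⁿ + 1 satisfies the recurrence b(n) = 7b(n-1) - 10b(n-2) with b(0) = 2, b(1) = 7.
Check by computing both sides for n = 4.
From the recurrence with b(0) = 2, b(1) = 7:
  b(0) = 2, b(1) = 7, b(2) = 29, b(3) = 133, b(4) = 641
  so the recurrence gives b(4) = 641.
From the proposed closed form b(n) = 5ⁿ + 2ⁿ + 1:
  b(4) = 642.
The recurrence gives 641 but the closed form gives 642, so the closed form does not satisfy the recurrence.

No, the closed form is incorrect.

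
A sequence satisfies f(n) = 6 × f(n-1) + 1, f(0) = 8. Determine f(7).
Computing step by step:
f(0) = 8
f(1) = 6 × 8 + 1 = 49
f(2) = 6 × 49 + 1 = 295
f(3) = 6 × 295 + 1 = 1771
f(4) = 6 × 1771 + 1 = 10627
f(5) = 6 × 10627 + 1 = 63763
f(6) = 6 × 63763 + 1 = 382579
f(7) = 6 × 382579 + 1 = 2295475

2295475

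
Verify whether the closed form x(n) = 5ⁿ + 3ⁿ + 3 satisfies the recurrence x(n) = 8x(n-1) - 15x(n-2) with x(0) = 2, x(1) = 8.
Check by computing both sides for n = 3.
From the recurrence with x(0) = 2, x(1) = 8:
  x(0) = 2, x(1) = 8, x(2) = 34, x(3) = 152
  so the recurrence gives x(3) = 152.
From the proposed closed form x(n) = 5ⁿ + 3ⁿ + 3:
  x(3) = 155.
The recurrence gives 152 but the closed form gives 155, so the closed form does not satisfy the recurrence.

No, the closed form is incorrect.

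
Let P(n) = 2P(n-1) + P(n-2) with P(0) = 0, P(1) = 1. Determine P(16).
Computing the sequence terms:
0, 1, 2, 5, 12, 29, 70, 169, 408, 985, 2378, 5741, 13860, 33461, 80782, 195025, 470832

470832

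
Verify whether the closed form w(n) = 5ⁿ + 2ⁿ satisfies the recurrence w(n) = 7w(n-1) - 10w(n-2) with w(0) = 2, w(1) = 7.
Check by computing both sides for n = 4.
From the recurrence with w(0) = 2, w(1) = 7:
  w(0) = 2, w(1) = 7, w(2) = 29, w(3) = 133, w(4) = 641
  so the recurrence gives w(4) = 641.
From the proposed closed form w(n) = 5ⁿ + 2ⁿ:
  w(4) = 641.
Both sides give 641 at n = 4, and the initial condition(s) match, so the closed form is consistent.

Yes, the closed form is correct.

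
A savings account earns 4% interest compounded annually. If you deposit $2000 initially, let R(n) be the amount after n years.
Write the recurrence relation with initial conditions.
Each year the balance grows by 4%, i.e. is multiplied by 1 + 4/100 = 1.04, so R(n) = 1.04 × R(n-1). The initial deposit gives R(0) = 2000.
Unrolling gives the closed form R(n) = 2000 × (1.04)ⁿ.

R(n) = 1.04 × R(n-1), R(0) = 2000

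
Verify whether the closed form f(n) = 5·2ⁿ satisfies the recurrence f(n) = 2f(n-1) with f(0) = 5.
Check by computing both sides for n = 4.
From the recurrence with f(0) = 5:
  f(0) = 5, f(1) = 10, f(2) = 20, f(3) = 40, f(4) = 80
  so the recurrence gives f(4) = 80.
From the proposed closed form f(n) = 5·2ⁿ:
  f(4) = 80.
Both sides give 80 at n = 4, and the initial condition(s) match, so the closed form is consistent.

Yes, the closed form is correct.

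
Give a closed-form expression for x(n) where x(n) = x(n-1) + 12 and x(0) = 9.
Recurrence: x(n) = x(n-1) + 12, initial: x(0) = 9.
Each step adds 12, so x(n) = x(0) + 12n = 12n + 9.

x(n) = 12n + 9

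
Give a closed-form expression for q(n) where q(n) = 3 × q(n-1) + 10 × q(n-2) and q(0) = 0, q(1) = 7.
Recurrence: q(n) = 3 × q(n-1) + 10 × q(n-2), initial: q(0) = 0, q(1) = 7.
Characteristic equation: r² - 3r - 10 = 0, which factors as (r - 5)(r + 2) = 0, so r = 5, -2. General solution q(n) = A·5ⁿ + B·(-2)ⁿ. From q(0) = 0: A + B = 0. From q(1) = 7: 5A - 2B = 7. Solving gives A = 1, B = -1.

q(n) = 5ⁿ - (-2)ⁿ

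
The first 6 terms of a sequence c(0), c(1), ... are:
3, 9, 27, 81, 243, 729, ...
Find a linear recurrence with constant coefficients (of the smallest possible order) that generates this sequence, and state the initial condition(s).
Look for the lowest-order linear relation among consecutive terms.
Observation: each term is 3× the previous.
Check at n=2: 3·9 = 27. ✓

c(n) = 3 × c(n-1), c(0) = 3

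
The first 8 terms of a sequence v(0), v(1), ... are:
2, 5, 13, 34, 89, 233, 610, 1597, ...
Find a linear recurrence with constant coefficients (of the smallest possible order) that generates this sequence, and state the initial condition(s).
Look for the lowest-order linear relation among consecutive terms.
Observation: v(n) - 3·v(n-1) - (-1)·v(n-2) = 0 holds for the shown terms, and no order-1 relation v(n) = α·v(n-1) + β fits.
Check at n=3: 3·13 + (-1)·5 = 34. ✓

v(n) = 3v(n-1) - v(n-2), v(0) = 2, v(1) = 5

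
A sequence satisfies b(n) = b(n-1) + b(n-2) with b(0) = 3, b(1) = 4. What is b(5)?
Computing the sequence terms:
3, 4, 7, 11, 18, 29

29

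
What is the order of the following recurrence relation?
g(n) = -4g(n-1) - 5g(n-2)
The order is the largest lag k for which g(n-k) appears. Here the deepest term is g(n-2), so the order is 2.

Order 2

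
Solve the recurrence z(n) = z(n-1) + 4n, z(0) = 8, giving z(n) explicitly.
Recurrence: z(n) = z(n-1) + 4n, initial: z(0) = 8.
Telescoping: z(n) = z(0) + 4·Σᵢ₌₁ⁿ i = 8 + 4·n(n+1)/2.

z(n) = 4·n(n+1)/2 + 8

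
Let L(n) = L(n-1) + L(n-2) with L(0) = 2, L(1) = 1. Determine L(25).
Computing the sequence terms:
2, 1, 3, 4, 7, 11, 18, 29, 47, 76, 123, 199, 322, 521, 843, 1364, 2207, 3571, 5778, 9349, 15127, 24476, 39603, 64079, 103682, 167761

167761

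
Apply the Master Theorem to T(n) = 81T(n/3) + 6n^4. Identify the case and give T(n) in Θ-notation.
Master Theorem template: T(n) = a·T(n/b) + f(n).
Here: a=81, b=3, f(n)=6n^4
Compute log_b(a) = log_3(81) = 4.
f(n) = 6n^4 = Θ(n^4). Case 2: T(n) = Θ(n^4 log n).

Case 2: T(n) = Θ(n^4 log n)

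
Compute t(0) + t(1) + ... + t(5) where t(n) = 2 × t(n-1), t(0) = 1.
Computing the sequence terms: 1, 2, 4, 8, 16, 32
Adding these values together:

63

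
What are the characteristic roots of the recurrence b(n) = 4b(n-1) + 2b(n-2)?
Substitute b(n) = rⁿ and divide through by rⁿ⁻²: r² - 4r - 2 = 0
Discriminant: 4² + 4·2 = 24, not a perfect square, so by the quadratic formula r = (4 ± √24)/2.
General solution: b(n) = A·r₁ⁿ + B·r₂ⁿ where r₁,r₂ = (4 ± √24)/2

Characteristic: r² - 4r - 2 = 0, Roots: r = (4 ± √24)/2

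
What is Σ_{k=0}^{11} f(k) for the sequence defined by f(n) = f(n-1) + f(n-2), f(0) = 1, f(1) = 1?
Computing the sequence terms: 1, 1, 2, 3, 5, 8, 13, 21, 34, 55, 89, 144
Adding these values together:

376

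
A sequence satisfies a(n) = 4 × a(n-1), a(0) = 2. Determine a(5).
Computing step by step:
a(0) = 2
a(1) = 4 × 2 = 8
a(2) = 4 × 8 = 32
a(3) = 4 × 32 = 128
a(4) = 4 × 128 = 512
a(5) = 4 × 512 = 2048

2048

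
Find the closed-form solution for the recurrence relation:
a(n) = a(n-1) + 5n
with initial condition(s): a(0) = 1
Recurrence: a(n) = a(n-1) + 5n, initial: a(0) = 1.
Telescoping: a(n) = a(0) + 5·Σᵢ₌₁ⁿ i = 1 + 5·n(n+1)/2.

a(n) = 5·n(n+1)/2 + 1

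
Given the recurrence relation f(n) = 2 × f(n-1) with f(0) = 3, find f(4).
Computing step by step:
f(0) = 3
f(1) = 2 × 3 = 6
f(2) = 2 × 6 = 12
f(3) = 2 × 12 = 24
f(4) = 2 × 24 = 48

48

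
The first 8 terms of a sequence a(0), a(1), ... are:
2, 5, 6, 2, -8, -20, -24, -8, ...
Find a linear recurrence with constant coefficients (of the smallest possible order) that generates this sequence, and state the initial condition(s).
Look for the lowest-order linear relation among consecutive terms.
Observation: a(n) - 2·a(n-1) - (-2)·a(n-2) = 0 holds for the shown terms, and no order-1 relation a(n) = α·a(n-1) + β fits.
Check at n=3: 2·6 + (-2)·5 = 2. ✓

a(n) = 2a(n-1) - 2a(n-2), a(0) = 2, a(1) = 5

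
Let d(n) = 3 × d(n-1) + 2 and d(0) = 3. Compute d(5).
Computing step by step:
d(0) = 3
d(1) = 3 × 3 + 2 = 11
d(2) = 3 × 11 + 2 = 35
d(3) = 3 × 35 + 2 = 107
d(4) = 3 × 107 + 2 = 323
d(5) = 3 × 323 + 2 = 971

971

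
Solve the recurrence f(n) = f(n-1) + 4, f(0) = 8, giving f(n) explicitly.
Recurrence: f(n) = f(n-1) + 4, initial: f(0) = 8.
Each step adds 4, so f(n) = f(0) + 4n = 4n + 8.

f(n) = 4n + 8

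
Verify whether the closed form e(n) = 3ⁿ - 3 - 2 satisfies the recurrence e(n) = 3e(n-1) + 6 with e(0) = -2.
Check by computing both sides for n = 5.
From the recurrence with e(0) = -2:
  e(0) = -2, e(1) = 0, e(2) = 6, e(3) = 24, e(4) = 78, e(5) = 240
  so the recurrence gives e(5) = 240.
From the proposed closed form e(n) = 3ⁿ - 3 - 2:
  e(5) = 238.
The recurrence gives 240 but the closed form gives 238, so the closed form does not satisfy the recurrence.

No, the closed form is incorrect.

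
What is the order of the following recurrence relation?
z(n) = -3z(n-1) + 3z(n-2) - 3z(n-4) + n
The order is the largest lag k for which z(n-k) appears. Here the deepest term is z(n-4) (the n term is non-homogeneous and does not affect the order), so the order is 4.

Order 4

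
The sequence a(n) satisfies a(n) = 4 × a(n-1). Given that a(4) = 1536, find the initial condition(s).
In general a(n) = 4ⁿ · a(0). At n = 4: a(0) = a(4) / 4^4 = 1536 / 256 = 6.

a(0) = 6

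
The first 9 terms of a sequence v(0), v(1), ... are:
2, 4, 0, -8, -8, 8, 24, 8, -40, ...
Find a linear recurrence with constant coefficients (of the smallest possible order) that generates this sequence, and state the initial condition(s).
Look for the lowest-order linear relation among consecutive terms.
Observation: v(n) - 1·v(n-1) - (-2)·v(n-2) = 0 holds for the shown terms, and no order-1 relation v(n) = α·v(n-1) + β fits.
Check at n=3: 1·0 + (-2)·4 = -8. ✓

v(n) = v(n-1) - 2v(n-2), v(0) = 2, v(1) = 4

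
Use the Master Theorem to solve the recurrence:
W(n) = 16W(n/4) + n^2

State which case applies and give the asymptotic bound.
Master Theorem template: W(n) = a·W(n/b) + f(n).
Here: a=16, b=4, f(n)=n^2
Compute log_b(a) = log_4(16) = 2.
f(n) = n^2 = Θ(n^2). Case 2: W(n) = Θ(n^2 log n).

Case 2: W(n) = Θ(n^2 log n)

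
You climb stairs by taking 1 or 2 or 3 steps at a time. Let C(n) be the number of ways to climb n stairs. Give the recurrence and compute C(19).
Condition on the size of the last step (1 to 3): before it there were n-1, …, n-3 stairs climbed, and these cases are disjoint, so C(n) = C(n-1) + C(n-2) + C(n-3) (order-3 linear recurrence).
Initial conditions by direct count (compositions of i into parts ≤ 3): C(1) = 1; C(2) = 2; C(3) = 4.
Iterating the recurrence: C(4) = 7, C(5) = 13, C(6) = 24, C(7) = 44, C(8) = 81, C(9) = 149, C(10) = 274, C(11) = 504, C(12) = 927, C(13) = 1705, C(14) = 3136, C(15) = 5768, C(16) = 10609, C(17) = 19513, C(18) = 35890, C(19) = 66012.

C(n) = C(n-1) + C(n-2) + C(n-3), C(1) = 1, C(2) = 2, C(3) = 4; C(19) = 66012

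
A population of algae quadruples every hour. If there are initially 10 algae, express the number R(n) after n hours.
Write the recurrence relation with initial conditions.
Each hour multiplies the count by 4, so the count after n hours depends only on the count after n-1 hours: R(n) = 4 × R(n-1). The starting count gives R(0) = 10.
Unrolling n times gives the closed form R(n) = 10 × 4ⁿ.

R(n) = 4 × R(n-1), R(0) = 10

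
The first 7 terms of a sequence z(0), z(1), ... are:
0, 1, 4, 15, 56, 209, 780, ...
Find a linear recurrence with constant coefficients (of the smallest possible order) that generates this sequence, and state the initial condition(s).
Look for the lowest-order linear relation among consecutive terms.
Observation: z(n) - 4·z(n-1) - (-1)·z(n-2) = 0 holds for the shown terms, and no order-1 relation z(n) = α·z(n-1) + β fits.
Check at n=3: 4·4 + (-1)·1 = 15. ✓

z(n) = 4z(n-1) - z(n-2), z(0) = 0, z(1) = 1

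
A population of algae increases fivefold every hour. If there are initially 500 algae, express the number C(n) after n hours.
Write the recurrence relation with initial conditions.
Each hour multiplies the count by 5, so the count after n hours depends only on the count after n-1 hours: C(n) = 5 × C(n-1). The starting count gives C(0) = 500.
Unrolling n times gives the closed form C(n) = 500 × 5ⁿ.

C(n) = 5 × C(n-1), C(0) = 500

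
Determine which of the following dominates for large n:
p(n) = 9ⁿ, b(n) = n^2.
Comparing growth rates:
Growth-rate hierarchy: log n ≺ any polynomial ≺ any exponential cⁿ (c>1) ≺ n! ≺ nⁿ.
exponential base 9 dominates polynomial degree 2 asymptotically.

p(n) grows faster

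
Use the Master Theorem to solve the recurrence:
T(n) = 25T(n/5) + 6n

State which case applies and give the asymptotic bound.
Master Theorem template: T(n) = a·T(n/b) + f(n).
Here: a=25, b=5, f(n)=6n
Compute log_b(a) = log_5(25) = 2.
f(n) = 6n = O(n^(2-ε)) with ε = 1. Case 1: T(n) = Θ(n^log_b(a)) = Θ(n^2).

Case 1: T(n) = Θ(n^2)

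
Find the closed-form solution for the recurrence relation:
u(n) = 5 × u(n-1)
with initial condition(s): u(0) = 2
Recurrence: u(n) = 5 × u(n-1), initial: u(0) = 2.
Each term is 5 times the previous, so this is geometric with ratio 5. After n steps: u(n) = u(0)·5ⁿ = 2·5ⁿ.

u(n) = 2·5ⁿ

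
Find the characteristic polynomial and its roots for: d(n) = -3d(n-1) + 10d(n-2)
Substitute d(n) = rⁿ and divide through by rⁿ⁻²: r² + 3r - 10 = 0
Factor: (r - 2)(r + 5) = 0, so r = 2, -5.
General solution: d(n) = A·2ⁿ + B·(-5)ⁿ

Characteristic: r² + 3r - 10 = 0, Roots: r = 2, -5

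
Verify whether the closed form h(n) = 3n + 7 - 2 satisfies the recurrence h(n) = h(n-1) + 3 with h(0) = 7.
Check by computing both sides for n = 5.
From the recurrence with h(0) = 7:
  h(0) = 7, h(1) = 10, h(2) = 13, h(3) = 16, h(4) = 19, h(5) = 22
  so the recurrence gives h(5) = 22.
From the proposed closed form h(n) = 3n + 7 - 2:
  h(5) = 20.
The recurrence gives 22 but the closed form gives 20, so the closed form does not satisfy the recurrence.

No, the closed form is incorrect.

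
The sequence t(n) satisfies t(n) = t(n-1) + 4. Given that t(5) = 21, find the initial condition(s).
t(5) = t(0) + 5·4, so t(0) = 21 - 20 = 1.

t(0) = 1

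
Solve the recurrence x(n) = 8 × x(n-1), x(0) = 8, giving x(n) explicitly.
Recurrence: x(n) = 8 × x(n-1), initial: x(0) = 8.
Each term is 8 times the previous, so this is geometric with ratio 8. After n steps: x(n) = x(0)·8ⁿ = 8·8ⁿ.

x(n) = 8·8ⁿ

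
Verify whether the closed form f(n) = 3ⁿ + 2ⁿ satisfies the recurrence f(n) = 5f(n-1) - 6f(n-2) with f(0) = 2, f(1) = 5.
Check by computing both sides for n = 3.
From the recurrence with f(0) = 2, f(1) = 5:
  f(0) = 2, f(1) = 5, f(2) = 13, f(3) = 35
  so the recurrence gives f(3) = 35.
From the proposed closed form f(n) = 3ⁿ + 2ⁿ:
  f(3) = 35.
Both sides give 35 at n = 3, and the initial condition(s) match, so the closed form is consistent.

Yes, the closed form is correct.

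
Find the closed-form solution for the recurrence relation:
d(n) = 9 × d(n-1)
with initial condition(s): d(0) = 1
Recurrence: d(n) = 9 × d(n-1), initial: d(0) = 1.
Each term is 9 times the previous, so this is geometric with ratio 9. After n steps: d(n) = d(0)·9ⁿ = 9ⁿ.

d(n) = 9ⁿ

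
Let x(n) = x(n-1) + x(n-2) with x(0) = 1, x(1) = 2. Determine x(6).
Computing the sequence terms:
1, 2, 3, 5, 8, 13, 21

21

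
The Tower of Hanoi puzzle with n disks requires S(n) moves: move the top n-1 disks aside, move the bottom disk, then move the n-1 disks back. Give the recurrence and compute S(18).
Moving n disks = move the top n-1 disks aside (S(n-1) moves) + move the largest disk (1 move) + move the n-1 disks back on top (S(n-1) moves), so S(n) = 2S(n-1) + 1, with S(1) = 1 (a single disk takes one move).
First terms: 1, 3, 7, 15, 31, 63, … — each is one less than a power of 2. Indeed S(n) + 1 = 2(S(n-1) + 1) with S(1) + 1 = 2, so S(n) + 1 = 2ⁿ and S(n) = 2ⁿ - 1.
Hence S(18) = 2^18 - 1 = 262144 - 1 = 262143.

S(n) = 2S(n-1) + 1, S(1) = 1; S(18) = 262143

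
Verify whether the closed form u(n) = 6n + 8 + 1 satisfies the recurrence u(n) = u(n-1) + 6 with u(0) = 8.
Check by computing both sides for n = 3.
From the recurrence with u(0) = 8:
  u(0) = 8, u(1) = 14, u(2) = 20, u(3) = 26
  so the recurrence gives u(3) = 26.
From the proposed closed form u(n) = 6n + 8 + 1:
  u(3) = 27.
The recurrence gives 26 but the closed form gives 27, so the closed form does not satisfy the recurrence.

No, the closed form is incorrect.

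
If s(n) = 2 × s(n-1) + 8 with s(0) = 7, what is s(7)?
Computing step by step:
s(0) = 7
s(1) = 2 × 7 + 8 = 22
s(2) = 2 × 22 + 8 = 52
s(3) = 2 × 52 + 8 = 112
s(4) = 2 × 112 + 8 = 232
s(5) = 2 × 232 + 8 = 472
s(6) = 2 × 472 + 8 = 952
s(7) = 2 × 952 + 8 = 1912

1912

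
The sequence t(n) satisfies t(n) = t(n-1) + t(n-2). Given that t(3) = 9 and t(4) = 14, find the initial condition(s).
Work backwards using t(k) = t(k+2) - t(k+1):
t(2) = t(4) - t(3) = 14 - 9 = 5
t(1) = t(3) - t(2) = 9 - 5 = 4
t(0) = t(2) - t(1) = 5 - 4 = 1

t(0) = 1, t(1) = 4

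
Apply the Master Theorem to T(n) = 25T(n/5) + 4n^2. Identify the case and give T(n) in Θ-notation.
Master Theorem template: T(n) = a·T(n/b) + f(n).
Here: a=25, b=5, f(n)=4n^2
Compute log_b(a) = log_5(25) = 2.
f(n) = 4n^2 = Θ(n^2). Case 2: T(n) = Θ(n^2 log n).

Case 2: T(n) = Θ(n^2 log n)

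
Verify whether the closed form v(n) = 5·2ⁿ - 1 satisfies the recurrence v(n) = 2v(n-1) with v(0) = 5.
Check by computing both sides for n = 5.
From the recurrence with v(0) = 5:
  v(0) = 5, v(1) = 10, v(2) = 20, v(3) = 40, v(4) = 80, v(5) = 160
  so the recurrence gives v(5) = 160.
From the proposed closed form v(n) = 5·2ⁿ - 1:
  v(5) = 159.
The recurrence gives 160 but the closed form gives 159, so the closed form does not satisfy the recurrence.

No, the closed form is incorrect.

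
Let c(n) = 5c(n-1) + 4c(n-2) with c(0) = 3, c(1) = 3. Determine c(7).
Computing the sequence terms:
3, 3, 27, 147, 843, 4803, 27387, 156147

156147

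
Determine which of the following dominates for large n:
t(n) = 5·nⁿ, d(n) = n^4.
Comparing growth rates:
Growth-rate hierarchy: log n ≺ any polynomial ≺ any exponential cⁿ (c>1) ≺ n! ≺ nⁿ.
super-exponential nⁿ dominates polynomial degree 4 asymptotically.

t(n) grows faster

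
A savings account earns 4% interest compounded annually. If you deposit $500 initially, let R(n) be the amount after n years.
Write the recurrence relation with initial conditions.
Each year the balance grows by 4%, i.e. is multiplied by 1 + 4/100 = 1.04, so R(n) = 1.04 × R(n-1). The initial deposit gives R(0) = 500.
Unrolling gives the closed form R(n) = 500 × (1.04)ⁿ.

R(n) = 1.04 × R(n-1), R(0) = 500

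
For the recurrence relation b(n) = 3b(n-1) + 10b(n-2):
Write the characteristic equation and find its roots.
Substitute b(n) = rⁿ and divide through by rⁿ⁻²: r² - 3r - 10 = 0
Factor: (r - 5)(r + 2) = 0, so r = 5, -2.
General solution: b(n) = A·5ⁿ + B·(-2)ⁿ

Characteristic: r² - 3r - 10 = 0, Roots: r = 5, -2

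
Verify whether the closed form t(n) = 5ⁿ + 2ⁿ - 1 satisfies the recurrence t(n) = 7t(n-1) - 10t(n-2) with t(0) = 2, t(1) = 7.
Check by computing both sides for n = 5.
From the recurrence with t(0) = 2, t(1) = 7:
  t(0) = 2, t(1) = 7, t(2) = 29, t(3) = 133, t(4) = 641, t(5) = 3157
  so the recurrence gives t(5) = 3157.
From the proposed closed form t(n) = 5ⁿ + 2ⁿ - 1:
  t(5) = 3156.
The recurrence gives 3157 but the closed form gives 3156, so the closed form does not satisfy the recurrence.

No, the closed form is incorrect.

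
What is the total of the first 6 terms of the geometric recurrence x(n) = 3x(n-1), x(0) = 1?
Computing the sequence terms: 1, 3, 9, 27, 81, 243
Adding these values together:

364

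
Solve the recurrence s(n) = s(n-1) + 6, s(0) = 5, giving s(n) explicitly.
Recurrence: s(n) = s(n-1) + 6, initial: s(0) = 5.
Each step adds 6, so s(n) = s(0) + 6n = 6n + 5.

s(n) = 6n + 5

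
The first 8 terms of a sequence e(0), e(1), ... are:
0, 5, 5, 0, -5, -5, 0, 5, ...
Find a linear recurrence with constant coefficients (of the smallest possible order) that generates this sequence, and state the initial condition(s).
Look for the lowest-order linear relation among consecutive terms.
Observation: e(n) - 1·e(n-1) - (-1)·e(n-2) = 0 holds for the shown terms, and no order-1 relation e(n) = α·e(n-1) + β fits.
Check at n=3: 1·5 + (-1)·5 = 0. ✓

e(n) = e(n-1) - e(n-2), e(0) = 0, e(1) = 5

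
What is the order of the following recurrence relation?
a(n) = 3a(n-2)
The order is the largest lag k for which a(n-k) appears. Here the deepest term is a(n-2), so the order is 2.

Order 2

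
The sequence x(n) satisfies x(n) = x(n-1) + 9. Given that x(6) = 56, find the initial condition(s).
x(6) = x(0) + 6·9, so x(0) = 56 - 54 = 2.

x(0) = 2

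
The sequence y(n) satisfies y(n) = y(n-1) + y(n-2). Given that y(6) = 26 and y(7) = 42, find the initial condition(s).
Work backwards using y(k) = y(k+2) - y(k+1):
y(5) = y(7) - y(6) = 42 - 26 = 16
y(4) = y(6) - y(5) = 26 - 16 = 10
y(3) = y(5) - y(4) = 16 - 10 = 6
y(2) = y(4) - y(3) = 10 - 6 = 4
y(1) = y(3) - y(2) = 6 - 4 = 2
y(0) = y(2) - y(1) = 4 - 2 = 2

y(0) = 2, y(1) = 2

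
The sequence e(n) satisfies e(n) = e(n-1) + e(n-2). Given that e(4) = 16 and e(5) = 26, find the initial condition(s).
Work backwards using e(k) = e(k+2) - e(k+1):
e(3) = e(5) - e(4) = 26 - 16 = 10
e(2) = e(4) - e(3) = 16 - 10 = 6
e(1) = e(3) - e(2) = 10 - 6 = 4
e(0) = e(2) - e(1) = 6 - 4 = 2

e(0) = 2, e(1) = 4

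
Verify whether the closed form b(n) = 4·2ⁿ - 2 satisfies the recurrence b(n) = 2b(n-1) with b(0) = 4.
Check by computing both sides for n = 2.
From the recurrence with b(0) = 4:
  b(0) = 4, b(1) = 8, b(2) = 16
  so the recurrence gives b(2) = 16.
From the proposed closed form b(n) = 4·2ⁿ - 2:
  b(2) = 14.
The recurrence gives 16 but the closed form gives 14, so the closed form does not satisfy the recurrence.

No, the closed form is incorrect.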